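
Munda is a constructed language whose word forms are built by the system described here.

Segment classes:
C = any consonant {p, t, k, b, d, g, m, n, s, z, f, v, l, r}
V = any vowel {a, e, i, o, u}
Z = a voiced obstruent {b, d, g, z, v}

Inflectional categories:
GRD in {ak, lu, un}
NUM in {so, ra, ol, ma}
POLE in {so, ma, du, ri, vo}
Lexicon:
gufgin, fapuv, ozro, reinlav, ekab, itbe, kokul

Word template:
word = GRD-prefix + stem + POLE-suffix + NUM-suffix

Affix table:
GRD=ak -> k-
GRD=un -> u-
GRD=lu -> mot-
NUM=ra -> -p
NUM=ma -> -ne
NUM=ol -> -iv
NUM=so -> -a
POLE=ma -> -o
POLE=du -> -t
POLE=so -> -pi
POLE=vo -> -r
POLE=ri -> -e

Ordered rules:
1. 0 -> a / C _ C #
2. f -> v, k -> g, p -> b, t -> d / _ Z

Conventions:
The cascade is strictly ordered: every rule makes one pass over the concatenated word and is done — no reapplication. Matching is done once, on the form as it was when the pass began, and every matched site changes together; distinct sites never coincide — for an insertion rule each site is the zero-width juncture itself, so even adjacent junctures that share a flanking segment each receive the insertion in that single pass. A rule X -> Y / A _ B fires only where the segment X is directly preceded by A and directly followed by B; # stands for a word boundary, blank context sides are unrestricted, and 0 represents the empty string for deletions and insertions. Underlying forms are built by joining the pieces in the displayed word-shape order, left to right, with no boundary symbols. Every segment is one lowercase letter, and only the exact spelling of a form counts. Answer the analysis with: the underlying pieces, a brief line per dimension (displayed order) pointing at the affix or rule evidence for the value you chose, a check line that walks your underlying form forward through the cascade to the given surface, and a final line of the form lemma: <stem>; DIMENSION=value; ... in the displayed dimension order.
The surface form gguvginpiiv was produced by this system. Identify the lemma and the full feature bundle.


underlying: k-gufgin-pi-iv
GRD=ak - signalled by the affix k-
NUM=ol - signalled by the affix -iv
POLE=so - signalled by the affix -pi
check: kgufginpiiv -> kgufginpiiv -> gguvginpiiv
lemma: gufgin; GRD=ak; NUM=ol; POLE=so


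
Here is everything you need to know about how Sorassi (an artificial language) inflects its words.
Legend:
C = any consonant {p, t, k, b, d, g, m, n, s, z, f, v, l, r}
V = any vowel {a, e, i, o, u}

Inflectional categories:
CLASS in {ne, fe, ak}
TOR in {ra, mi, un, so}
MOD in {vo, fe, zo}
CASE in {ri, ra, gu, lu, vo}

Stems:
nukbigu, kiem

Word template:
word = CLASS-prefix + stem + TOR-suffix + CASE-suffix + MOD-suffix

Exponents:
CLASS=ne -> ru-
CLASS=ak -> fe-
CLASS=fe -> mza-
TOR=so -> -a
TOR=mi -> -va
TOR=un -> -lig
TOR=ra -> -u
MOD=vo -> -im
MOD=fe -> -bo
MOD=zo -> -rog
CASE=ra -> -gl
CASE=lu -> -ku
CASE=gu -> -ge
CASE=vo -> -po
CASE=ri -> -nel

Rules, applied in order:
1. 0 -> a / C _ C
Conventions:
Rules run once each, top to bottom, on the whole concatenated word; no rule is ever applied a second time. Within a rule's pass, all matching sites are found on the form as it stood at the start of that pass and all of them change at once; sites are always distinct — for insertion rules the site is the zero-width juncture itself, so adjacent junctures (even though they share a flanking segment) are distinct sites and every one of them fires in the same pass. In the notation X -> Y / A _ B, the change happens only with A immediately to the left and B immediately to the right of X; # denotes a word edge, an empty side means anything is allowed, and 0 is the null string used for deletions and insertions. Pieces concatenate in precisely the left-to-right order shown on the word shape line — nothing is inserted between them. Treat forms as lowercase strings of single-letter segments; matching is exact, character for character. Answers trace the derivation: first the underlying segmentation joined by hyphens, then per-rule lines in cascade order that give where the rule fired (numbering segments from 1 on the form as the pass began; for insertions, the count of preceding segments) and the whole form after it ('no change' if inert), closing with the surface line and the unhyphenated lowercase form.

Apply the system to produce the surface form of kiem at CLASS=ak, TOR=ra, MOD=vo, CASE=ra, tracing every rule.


underlying: fe-kiem-u-gl-im
1. 0 -> a / C _ C: inserts after position(s) 8: fekiemugalim
surface: fekiemugalim


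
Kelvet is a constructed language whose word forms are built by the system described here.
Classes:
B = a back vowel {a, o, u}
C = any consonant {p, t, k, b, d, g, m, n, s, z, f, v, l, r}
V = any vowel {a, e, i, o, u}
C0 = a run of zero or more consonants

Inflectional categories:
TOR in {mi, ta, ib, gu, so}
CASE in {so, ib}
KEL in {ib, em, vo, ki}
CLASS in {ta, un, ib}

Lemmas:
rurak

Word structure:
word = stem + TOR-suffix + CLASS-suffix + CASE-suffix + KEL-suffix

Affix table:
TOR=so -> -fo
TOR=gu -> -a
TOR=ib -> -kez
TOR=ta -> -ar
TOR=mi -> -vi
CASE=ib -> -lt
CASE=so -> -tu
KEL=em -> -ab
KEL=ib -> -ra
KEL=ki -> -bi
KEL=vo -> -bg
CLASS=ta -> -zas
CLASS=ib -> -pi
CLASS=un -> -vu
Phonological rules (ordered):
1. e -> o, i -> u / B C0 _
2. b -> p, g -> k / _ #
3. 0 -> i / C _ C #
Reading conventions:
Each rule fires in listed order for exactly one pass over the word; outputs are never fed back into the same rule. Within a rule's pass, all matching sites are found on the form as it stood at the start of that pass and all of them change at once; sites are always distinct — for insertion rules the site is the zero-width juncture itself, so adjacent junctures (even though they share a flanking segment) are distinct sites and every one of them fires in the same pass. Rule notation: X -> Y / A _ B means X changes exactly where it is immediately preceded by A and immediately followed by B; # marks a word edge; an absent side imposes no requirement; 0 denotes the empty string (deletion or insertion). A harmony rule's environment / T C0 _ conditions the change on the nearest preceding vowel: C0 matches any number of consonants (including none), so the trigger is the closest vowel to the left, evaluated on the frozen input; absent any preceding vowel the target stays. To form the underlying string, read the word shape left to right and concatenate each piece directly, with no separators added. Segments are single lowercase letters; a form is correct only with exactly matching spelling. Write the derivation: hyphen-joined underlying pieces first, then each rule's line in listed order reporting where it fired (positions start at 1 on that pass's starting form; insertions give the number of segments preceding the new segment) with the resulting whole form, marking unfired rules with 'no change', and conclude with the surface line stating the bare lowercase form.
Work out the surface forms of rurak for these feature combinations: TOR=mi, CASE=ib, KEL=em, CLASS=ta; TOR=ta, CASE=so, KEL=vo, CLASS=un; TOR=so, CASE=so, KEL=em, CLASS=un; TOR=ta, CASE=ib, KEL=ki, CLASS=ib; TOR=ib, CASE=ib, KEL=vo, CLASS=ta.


cell TOR=mi, CASE=ib, KEL=em, CLASS=ta:
underlying: rurak-vi-zas-lt-ab
1. e -> o, i -> u / B C0 _: fires at position(s) 7: rurakvuzasltab
2. b -> p, g -> k / _ #: fires at position(s) 14: rurakvuzasltap
3. 0 -> i / C _ C #: no change
surface: rurakvuzasltap

cell TOR=ta, CASE=so, KEL=vo, CLASS=un:
underlying: rurak-ar-vu-tu-bg
1. e -> o, i -> u / B C0 _: no change
2. b -> p, g -> k / _ #: fires at position(s) 13: rurakarvutubk
3. 0 -> i / C _ C #: inserts after position(s) 12: rurakarvutubik
surface: rurakarvutubik

cell TOR=so, CASE=so, KEL=em, CLASS=un:
underlying: rurak-fo-vu-tu-ab
1. e -> o, i -> u / B C0 _: no change
2. b -> p, g -> k / _ #: fires at position(s) 13: rurakfovutuap
3. 0 -> i / C _ C #: no change
surface: rurakfovutuap

cell TOR=ta, CASE=ib, KEL=ki, CLASS=ib:
underlying: rurak-ar-pi-lt-bi
1. e -> o, i -> u / B C0 _: fires at position(s) 9: rurakarpultbi
2. b -> p, g -> k / _ #: no change
3. 0 -> i / C _ C #: no change
surface: rurakarpultbi

cell TOR=ib, CASE=ib, KEL=vo, CLASS=ta:
underlying: rurak-kez-zas-lt-bg
1. e -> o, i -> u / B C0 _: fires at position(s) 7: rurakkozzasltbg
2. b -> p, g -> k / _ #: fires at position(s) 15: rurakkozzasltbk
3. 0 -> i / C _ C #: inserts after position(s) 14: rurakkozzasltbik
surface: rurakkozzasltbik


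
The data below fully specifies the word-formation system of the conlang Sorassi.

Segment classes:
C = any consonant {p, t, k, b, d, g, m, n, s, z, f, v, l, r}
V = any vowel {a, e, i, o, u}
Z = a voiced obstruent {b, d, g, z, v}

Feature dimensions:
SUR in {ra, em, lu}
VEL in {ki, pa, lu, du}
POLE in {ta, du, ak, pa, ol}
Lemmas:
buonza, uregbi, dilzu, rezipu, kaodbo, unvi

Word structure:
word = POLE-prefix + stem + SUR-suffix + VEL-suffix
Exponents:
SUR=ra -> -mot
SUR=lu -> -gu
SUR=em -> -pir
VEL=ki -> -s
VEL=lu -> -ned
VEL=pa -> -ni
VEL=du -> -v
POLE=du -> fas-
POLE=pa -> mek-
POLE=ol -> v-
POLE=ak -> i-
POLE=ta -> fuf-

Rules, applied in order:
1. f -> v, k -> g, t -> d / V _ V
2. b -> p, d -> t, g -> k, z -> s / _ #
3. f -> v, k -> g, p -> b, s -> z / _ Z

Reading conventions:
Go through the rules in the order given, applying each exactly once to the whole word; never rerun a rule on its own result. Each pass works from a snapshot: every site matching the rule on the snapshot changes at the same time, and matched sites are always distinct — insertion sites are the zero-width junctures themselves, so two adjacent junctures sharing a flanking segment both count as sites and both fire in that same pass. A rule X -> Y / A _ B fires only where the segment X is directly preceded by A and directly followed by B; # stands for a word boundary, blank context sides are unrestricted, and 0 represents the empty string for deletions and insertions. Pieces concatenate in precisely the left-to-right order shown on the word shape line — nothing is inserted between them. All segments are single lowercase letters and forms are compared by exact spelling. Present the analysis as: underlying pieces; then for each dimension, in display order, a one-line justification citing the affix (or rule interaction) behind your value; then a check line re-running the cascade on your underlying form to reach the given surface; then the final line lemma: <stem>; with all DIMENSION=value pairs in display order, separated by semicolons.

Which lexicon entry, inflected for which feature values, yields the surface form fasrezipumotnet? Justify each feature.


underlying: fas-rezipu-mot-ned
SUR=ra - signalled by the affix -mot
VEL=lu - signalled by the affix -ned
POLE=du - signalled by the affix fas-
check: fasrezipumotned -> fasrezipumotned -> fasrezipumotnet -> fasrezipumotnet
lemma: rezipu; SUR=ra; VEL=lu; POLE=du


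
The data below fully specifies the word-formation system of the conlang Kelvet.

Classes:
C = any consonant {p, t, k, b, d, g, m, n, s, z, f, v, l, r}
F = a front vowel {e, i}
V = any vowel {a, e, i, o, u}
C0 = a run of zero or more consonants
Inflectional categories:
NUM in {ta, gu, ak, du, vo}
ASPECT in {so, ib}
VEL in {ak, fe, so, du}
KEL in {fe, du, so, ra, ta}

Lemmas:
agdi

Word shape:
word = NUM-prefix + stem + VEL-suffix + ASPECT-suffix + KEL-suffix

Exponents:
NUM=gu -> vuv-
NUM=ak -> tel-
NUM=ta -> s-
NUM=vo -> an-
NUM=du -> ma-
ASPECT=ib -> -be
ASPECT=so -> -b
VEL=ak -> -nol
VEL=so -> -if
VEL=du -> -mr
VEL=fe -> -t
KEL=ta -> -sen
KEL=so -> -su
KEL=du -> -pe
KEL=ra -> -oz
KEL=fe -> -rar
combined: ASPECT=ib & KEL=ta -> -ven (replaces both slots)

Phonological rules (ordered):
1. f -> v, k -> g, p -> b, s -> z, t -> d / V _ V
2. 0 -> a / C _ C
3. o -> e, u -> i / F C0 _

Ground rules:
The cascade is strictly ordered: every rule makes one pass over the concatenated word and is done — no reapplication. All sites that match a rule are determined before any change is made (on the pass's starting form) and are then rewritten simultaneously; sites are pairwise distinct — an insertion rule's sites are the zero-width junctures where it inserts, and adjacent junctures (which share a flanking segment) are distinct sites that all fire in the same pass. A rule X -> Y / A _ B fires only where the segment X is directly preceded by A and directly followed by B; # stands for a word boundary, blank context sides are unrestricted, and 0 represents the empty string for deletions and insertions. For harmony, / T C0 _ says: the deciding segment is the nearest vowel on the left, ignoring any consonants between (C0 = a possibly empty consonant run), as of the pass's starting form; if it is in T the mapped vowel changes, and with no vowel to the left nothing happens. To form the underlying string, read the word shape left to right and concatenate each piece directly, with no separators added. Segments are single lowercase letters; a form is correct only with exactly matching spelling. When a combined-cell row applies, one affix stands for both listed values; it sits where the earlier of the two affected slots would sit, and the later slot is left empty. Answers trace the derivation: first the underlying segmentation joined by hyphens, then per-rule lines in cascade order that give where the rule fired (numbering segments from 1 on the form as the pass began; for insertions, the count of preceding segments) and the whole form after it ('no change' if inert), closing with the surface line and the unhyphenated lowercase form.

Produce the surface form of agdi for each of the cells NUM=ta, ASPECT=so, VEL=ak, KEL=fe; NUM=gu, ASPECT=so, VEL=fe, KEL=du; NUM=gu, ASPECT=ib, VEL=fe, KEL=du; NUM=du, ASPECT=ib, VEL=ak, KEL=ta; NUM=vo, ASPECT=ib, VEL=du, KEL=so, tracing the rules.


cell NUM=ta, ASPECT=so, VEL=ak, KEL=fe:
underlying: s-agdi-nol-b-rar
1. f -> v, k -> g, p -> b, s -> z, t -> d / V _ V: no change
2. 0 -> a / C _ C: inserts after position(s) 3, 8, 9: sagadinolabarar
3. o -> e, u -> i / F C0 _: fires at position(s) 8: sagadinelabarar
surface: sagadinelabarar

cell NUM=gu, ASPECT=so, VEL=fe, KEL=du:
underlying: vuv-agdi-t-b-pe
1. f -> v, k -> g, p -> b, s -> z, t -> d / V _ V: no change
2. 0 -> a / C _ C: inserts after position(s) 5, 8, 9: vuvagaditabape
3. o -> e, u -> i / F C0 _: no change
surface: vuvagaditabape

cell NUM=gu, ASPECT=ib, VEL=fe, KEL=du:
underlying: vuv-agdi-t-be-pe
1. f -> v, k -> g, p -> b, s -> z, t -> d / V _ V: fires at position(s) 11: vuvagditbebe
2. 0 -> a / C _ C: inserts after position(s) 5, 8: vuvagaditabebe
3. o -> e, u -> i / F C0 _: no change
surface: vuvagaditabebe

cell NUM=du, ASPECT=ib, VEL=ak, KEL=ta:
underlying: ma-agdi-nol-ven
1. f -> v, k -> g, p -> b, s -> z, t -> d / V _ V: no change
2. 0 -> a / C _ C: inserts after position(s) 4, 9: maagadinolaven
3. o -> e, u -> i / F C0 _: fires at position(s) 9: maagadinelaven
surface: maagadinelaven

cell NUM=vo, ASPECT=ib, VEL=du, KEL=so:
underlying: an-agdi-mr-be-su
1. f -> v, k -> g, p -> b, s -> z, t -> d / V _ V: fires at position(s) 11: anagdimrbezu
2. 0 -> a / C _ C: inserts after position(s) 4, 7, 8: anagadimarabezu
3. o -> e, u -> i / F C0 _: fires at position(s) 15: anagadimarabezi
surface: anagadimarabezi


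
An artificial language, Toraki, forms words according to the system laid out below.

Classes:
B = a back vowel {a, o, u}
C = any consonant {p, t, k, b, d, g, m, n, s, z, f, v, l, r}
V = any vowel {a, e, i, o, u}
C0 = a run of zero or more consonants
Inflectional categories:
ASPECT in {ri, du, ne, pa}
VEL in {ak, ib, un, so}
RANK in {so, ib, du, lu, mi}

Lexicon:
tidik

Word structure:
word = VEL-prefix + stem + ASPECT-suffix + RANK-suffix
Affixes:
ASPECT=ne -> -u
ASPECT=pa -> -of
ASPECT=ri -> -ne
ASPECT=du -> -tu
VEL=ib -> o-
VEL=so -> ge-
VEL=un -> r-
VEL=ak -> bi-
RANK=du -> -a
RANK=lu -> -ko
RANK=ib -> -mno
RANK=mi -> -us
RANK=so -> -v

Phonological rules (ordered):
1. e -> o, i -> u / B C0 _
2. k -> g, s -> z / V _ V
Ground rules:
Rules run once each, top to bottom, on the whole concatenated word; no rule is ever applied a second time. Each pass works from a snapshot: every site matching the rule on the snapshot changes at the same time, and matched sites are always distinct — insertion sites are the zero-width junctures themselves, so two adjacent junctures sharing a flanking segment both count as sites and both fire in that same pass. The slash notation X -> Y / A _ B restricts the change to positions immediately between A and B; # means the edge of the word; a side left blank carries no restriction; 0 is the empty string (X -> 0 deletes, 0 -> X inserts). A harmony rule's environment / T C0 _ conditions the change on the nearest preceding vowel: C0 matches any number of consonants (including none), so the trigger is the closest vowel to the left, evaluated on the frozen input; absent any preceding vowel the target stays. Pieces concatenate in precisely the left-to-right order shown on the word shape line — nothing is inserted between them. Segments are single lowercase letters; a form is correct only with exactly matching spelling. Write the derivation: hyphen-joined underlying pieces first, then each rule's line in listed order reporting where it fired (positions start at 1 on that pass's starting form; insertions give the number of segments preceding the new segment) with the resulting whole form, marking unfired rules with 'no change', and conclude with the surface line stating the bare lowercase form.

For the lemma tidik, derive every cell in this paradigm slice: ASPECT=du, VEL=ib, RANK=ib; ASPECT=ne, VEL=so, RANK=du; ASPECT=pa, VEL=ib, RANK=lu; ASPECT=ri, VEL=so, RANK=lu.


cell ASPECT=du, VEL=ib, RANK=ib:
underlying: o-tidik-tu-mno
1. e -> o, i -> u / B C0 _: fires at position(s) 3: otudiktumno
2. k -> g, s -> z / V _ V: no change
surface: otudiktumno

cell ASPECT=ne, VEL=so, RANK=du:
underlying: ge-tidik-u-a
1. e -> o, i -> u / B C0 _: no change
2. k -> g, s -> z / V _ V: fires at position(s) 7: getidigua
surface: getidigua

cell ASPECT=pa, VEL=ib, RANK=lu:
underlying: o-tidik-of-ko
1. e -> o, i -> u / B C0 _: fires at position(s) 3: otudikofko
2. k -> g, s -> z / V _ V: fires at position(s) 6: otudigofko
surface: otudigofko

cell ASPECT=ri, VEL=so, RANK=lu:
underlying: ge-tidik-ne-ko
1. e -> o, i -> u / B C0 _: no change
2. k -> g, s -> z / V _ V: fires at position(s) 10: getidiknego
surface: getidiknego


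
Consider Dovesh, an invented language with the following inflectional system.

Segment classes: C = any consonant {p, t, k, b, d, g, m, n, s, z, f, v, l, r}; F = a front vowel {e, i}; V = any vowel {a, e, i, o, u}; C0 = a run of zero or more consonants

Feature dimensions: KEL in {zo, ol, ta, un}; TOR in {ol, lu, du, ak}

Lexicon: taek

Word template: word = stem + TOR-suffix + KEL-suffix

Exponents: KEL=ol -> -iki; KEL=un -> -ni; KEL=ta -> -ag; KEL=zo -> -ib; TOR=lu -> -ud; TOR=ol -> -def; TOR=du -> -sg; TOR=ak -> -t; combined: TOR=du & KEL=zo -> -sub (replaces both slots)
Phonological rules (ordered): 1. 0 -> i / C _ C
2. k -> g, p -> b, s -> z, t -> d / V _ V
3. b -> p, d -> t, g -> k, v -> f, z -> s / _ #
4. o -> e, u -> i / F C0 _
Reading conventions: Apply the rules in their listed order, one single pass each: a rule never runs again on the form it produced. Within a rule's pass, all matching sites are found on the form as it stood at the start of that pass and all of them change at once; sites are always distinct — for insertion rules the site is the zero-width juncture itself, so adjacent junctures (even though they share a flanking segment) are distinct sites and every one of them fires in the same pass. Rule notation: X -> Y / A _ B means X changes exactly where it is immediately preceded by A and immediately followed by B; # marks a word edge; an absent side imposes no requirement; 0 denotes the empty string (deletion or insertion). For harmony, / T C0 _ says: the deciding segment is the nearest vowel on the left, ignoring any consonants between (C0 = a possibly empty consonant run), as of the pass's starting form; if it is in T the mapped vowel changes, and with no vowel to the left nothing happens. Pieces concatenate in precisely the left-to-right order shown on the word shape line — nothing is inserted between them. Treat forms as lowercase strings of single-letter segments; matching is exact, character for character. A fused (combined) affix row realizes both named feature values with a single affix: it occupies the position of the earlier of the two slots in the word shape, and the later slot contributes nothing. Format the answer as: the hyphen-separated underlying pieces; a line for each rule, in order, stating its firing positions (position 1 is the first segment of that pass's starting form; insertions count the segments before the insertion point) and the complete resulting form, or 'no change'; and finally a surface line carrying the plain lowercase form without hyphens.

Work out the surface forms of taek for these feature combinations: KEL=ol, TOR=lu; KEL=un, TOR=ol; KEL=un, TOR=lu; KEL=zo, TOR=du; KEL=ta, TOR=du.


cell KEL=ol, TOR=lu:
underlying: taek-ud-iki
1. 0 -> i / C _ C: no change
2. k -> g, p -> b, s -> z, t -> d / V _ V: fires at position(s) 4, 8: taegudigi
3. b -> p, d -> t, g -> k, v -> f, z -> s / _ #: no change
4. o -> e, u -> i / F C0 _: fires at position(s) 5: taegidigi
surface: taegidigi

cell KEL=un, TOR=ol:
underlying: taek-def-ni
1. 0 -> i / C _ C: inserts after position(s) 4, 7: taekidefini
2. k -> g, p -> b, s -> z, t -> d / V _ V: fires at position(s) 4: taegidefini
3. b -> p, d -> t, g -> k, v -> f, z -> s / _ #: no change
4. o -> e, u -> i / F C0 _: no change
surface: taegidefini

cell KEL=un, TOR=lu:
underlying: taek-ud-ni
1. 0 -> i / C _ C: inserts after position(s) 6: taekudini
2. k -> g, p -> b, s -> z, t -> d / V _ V: fires at position(s) 4: taegudini
3. b -> p, d -> t, g -> k, v -> f, z -> s / _ #: no change
4. o -> e, u -> i / F C0 _: fires at position(s) 5: taegidini
surface: taegidini

cell KEL=zo, TOR=du:
underlying: taek-sub
1. 0 -> i / C _ C: inserts after position(s) 4: taekisub
2. k -> g, p -> b, s -> z, t -> d / V _ V: fires at position(s) 4, 6: taegizub
3. b -> p, d -> t, g -> k, v -> f, z -> s / _ #: fires at position(s) 8: taegizup
4. o -> e, u -> i / F C0 _: fires at position(s) 7: taegizip
surface: taegizip

cell KEL=ta, TOR=du:
underlying: taek-sg-ag
1. 0 -> i / C _ C: inserts after position(s) 4, 5: taekisigag
2. k -> g, p -> b, s -> z, t -> d / V _ V: fires at position(s) 4, 6: taegizigag
3. b -> p, d -> t, g -> k, v -> f, z -> s / _ #: fires at position(s) 10: taegizigak
4. o -> e, u -> i / F C0 _: no change
surface: taegizigak


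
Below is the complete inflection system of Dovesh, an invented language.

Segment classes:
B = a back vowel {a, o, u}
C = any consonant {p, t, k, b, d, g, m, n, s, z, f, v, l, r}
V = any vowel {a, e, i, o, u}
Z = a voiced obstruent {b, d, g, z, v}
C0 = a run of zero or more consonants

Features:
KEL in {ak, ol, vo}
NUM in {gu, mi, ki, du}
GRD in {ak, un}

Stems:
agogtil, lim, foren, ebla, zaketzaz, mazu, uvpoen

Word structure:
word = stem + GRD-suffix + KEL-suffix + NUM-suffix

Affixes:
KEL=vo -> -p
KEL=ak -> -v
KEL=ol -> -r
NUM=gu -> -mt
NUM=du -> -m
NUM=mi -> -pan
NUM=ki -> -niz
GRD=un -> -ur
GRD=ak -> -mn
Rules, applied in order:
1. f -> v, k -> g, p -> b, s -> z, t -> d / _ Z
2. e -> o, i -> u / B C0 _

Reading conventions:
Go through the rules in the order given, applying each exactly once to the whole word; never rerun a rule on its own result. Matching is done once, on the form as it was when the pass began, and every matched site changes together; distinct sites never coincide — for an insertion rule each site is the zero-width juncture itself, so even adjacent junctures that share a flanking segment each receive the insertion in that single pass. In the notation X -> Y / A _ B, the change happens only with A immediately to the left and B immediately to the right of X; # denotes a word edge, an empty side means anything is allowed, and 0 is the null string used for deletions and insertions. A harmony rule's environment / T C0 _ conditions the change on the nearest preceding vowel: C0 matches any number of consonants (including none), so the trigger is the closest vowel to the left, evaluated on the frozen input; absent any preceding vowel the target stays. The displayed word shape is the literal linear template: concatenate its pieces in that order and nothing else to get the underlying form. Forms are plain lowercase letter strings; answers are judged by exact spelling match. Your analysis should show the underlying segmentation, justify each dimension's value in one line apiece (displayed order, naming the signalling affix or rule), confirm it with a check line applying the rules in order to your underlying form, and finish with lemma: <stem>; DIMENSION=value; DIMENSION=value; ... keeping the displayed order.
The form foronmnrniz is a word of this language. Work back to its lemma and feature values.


underlying: foren-mn-r-niz
KEL=ol - signalled by the affix -r
NUM=ki - signalled by the affix -niz
GRD=ak - signalled by the affix -mn
check: forenmnrniz -> forenmnrniz -> foronmnrniz
lemma: foren; KEL=ol; NUM=ki; GRD=ak


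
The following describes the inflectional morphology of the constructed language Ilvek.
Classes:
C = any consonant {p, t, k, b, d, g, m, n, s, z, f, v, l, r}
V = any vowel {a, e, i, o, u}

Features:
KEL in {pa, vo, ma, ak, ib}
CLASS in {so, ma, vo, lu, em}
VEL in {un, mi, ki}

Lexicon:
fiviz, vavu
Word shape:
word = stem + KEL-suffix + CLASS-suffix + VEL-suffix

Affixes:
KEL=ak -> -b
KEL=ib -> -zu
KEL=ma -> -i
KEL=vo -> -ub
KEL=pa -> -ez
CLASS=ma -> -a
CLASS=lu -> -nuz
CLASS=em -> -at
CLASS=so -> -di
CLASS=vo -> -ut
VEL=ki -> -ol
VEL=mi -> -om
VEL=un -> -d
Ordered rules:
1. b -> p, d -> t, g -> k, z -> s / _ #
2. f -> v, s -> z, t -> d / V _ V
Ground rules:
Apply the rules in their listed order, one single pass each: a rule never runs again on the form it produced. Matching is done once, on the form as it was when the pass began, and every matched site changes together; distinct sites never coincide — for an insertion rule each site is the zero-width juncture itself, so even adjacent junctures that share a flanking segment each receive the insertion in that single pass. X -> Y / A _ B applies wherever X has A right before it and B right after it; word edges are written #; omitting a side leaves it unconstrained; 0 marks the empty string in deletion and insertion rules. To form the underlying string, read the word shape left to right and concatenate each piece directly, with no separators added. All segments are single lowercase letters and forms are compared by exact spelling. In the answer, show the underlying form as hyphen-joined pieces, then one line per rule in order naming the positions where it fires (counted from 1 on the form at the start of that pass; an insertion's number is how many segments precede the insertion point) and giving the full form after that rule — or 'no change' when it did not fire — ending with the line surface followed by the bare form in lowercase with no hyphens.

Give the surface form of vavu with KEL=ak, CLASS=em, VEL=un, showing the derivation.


underlying: vavu-b-at-d
1. b -> p, d -> t, g -> k, z -> s / _ #: fires at position(s) 8: vavubatt
2. f -> v, s -> z, t -> d / V _ V: no change
surface: vavubatt


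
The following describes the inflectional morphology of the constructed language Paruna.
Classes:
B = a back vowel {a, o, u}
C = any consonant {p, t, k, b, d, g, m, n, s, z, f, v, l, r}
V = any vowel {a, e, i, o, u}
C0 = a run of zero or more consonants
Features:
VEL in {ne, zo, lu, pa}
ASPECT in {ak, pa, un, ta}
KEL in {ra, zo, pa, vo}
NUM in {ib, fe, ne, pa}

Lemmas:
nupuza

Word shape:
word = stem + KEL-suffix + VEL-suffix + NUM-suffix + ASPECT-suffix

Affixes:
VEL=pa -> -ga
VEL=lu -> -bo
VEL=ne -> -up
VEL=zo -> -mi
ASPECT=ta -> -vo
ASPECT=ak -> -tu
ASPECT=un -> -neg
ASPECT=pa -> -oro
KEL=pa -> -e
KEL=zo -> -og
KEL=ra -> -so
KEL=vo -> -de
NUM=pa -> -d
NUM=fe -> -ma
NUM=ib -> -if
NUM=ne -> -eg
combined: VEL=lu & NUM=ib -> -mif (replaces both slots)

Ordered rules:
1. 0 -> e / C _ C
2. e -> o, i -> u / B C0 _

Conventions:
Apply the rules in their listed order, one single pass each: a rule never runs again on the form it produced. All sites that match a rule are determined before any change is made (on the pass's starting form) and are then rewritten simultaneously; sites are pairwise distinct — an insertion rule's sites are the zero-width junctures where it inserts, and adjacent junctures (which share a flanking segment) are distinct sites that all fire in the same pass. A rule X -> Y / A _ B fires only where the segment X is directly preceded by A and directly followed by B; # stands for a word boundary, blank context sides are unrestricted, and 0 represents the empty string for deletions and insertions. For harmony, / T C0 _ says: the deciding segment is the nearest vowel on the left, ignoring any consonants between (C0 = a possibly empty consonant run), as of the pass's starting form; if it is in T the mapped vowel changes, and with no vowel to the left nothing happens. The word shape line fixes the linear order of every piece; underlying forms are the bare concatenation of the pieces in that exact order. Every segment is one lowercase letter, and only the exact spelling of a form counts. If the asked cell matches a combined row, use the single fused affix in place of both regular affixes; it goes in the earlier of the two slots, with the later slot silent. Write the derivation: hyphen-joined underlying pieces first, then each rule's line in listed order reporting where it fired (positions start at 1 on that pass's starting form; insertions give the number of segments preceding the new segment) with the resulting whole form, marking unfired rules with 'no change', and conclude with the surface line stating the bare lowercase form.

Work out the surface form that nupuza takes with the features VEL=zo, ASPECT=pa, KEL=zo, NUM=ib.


underlying: nupuza-og-mi-if-oro
1. 0 -> e / C _ C: inserts after position(s) 8: nupuzaogemiiforo
2. e -> o, i -> u / B C0 _: fires at position(s) 9: nupuzaogomiiforo
surface: nupuzaogomiiforo


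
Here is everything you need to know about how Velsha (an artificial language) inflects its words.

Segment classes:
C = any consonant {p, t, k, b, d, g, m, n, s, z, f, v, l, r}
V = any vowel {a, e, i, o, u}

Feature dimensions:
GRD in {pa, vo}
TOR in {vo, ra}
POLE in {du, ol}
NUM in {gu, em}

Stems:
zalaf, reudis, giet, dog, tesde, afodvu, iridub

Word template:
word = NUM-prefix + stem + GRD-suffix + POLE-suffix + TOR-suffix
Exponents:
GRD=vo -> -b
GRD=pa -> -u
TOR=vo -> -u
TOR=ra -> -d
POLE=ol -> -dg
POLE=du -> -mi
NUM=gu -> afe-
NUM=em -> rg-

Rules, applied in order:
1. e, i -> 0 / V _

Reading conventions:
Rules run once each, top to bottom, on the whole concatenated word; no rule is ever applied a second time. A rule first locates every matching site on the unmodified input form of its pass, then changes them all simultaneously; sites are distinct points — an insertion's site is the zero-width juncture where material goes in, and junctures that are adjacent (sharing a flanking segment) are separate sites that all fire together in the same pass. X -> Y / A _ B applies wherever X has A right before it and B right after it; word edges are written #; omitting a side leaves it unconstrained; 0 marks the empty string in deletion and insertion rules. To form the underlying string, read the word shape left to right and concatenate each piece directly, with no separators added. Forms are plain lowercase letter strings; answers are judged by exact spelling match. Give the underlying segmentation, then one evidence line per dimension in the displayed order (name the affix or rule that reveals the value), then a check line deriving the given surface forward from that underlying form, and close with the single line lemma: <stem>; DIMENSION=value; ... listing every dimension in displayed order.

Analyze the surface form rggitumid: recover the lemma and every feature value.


underlying: rg-giet-u-mi-d
GRD=pa - signalled by the affix -u
TOR=ra - signalled by the affix -d
POLE=du - signalled by the affix -mi
NUM=em - signalled by the affix rg-
check: rggietumid -> rggitumid
lemma: giet; GRD=pa; TOR=ra; POLE=du; NUM=em


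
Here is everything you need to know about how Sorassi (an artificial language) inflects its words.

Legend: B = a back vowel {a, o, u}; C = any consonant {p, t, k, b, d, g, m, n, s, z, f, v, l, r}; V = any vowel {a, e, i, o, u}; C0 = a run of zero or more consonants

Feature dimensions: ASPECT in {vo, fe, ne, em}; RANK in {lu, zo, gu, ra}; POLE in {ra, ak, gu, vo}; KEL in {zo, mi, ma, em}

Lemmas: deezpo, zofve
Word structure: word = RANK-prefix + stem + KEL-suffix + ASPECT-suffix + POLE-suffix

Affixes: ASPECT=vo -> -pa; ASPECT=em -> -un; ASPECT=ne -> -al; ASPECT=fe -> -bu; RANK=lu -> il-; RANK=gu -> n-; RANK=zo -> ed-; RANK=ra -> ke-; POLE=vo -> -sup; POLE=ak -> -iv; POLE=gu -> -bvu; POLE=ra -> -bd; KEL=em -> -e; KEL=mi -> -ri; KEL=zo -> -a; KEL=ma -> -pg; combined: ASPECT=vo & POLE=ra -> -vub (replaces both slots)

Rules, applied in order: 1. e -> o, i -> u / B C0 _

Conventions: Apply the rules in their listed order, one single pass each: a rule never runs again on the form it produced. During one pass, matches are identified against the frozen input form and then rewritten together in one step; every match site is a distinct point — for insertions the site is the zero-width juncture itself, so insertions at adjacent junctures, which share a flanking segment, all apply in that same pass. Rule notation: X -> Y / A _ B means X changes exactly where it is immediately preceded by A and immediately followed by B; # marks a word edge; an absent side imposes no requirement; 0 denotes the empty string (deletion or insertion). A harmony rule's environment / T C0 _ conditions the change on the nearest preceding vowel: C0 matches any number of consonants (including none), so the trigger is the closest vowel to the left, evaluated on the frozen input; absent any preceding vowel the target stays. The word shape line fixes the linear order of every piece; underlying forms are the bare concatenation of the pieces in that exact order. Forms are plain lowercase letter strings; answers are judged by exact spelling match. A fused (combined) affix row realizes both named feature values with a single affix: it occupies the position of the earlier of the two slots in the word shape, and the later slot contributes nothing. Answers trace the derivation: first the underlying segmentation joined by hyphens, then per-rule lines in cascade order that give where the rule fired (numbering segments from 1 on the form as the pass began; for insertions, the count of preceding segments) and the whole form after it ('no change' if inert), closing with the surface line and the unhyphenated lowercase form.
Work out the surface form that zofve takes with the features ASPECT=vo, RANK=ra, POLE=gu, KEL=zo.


underlying: ke-zofve-a-pa-bvu
1. e -> o, i -> u / B C0 _: fires at position(s) 7: kezofvoapabvu
surface: kezofvoapabvu


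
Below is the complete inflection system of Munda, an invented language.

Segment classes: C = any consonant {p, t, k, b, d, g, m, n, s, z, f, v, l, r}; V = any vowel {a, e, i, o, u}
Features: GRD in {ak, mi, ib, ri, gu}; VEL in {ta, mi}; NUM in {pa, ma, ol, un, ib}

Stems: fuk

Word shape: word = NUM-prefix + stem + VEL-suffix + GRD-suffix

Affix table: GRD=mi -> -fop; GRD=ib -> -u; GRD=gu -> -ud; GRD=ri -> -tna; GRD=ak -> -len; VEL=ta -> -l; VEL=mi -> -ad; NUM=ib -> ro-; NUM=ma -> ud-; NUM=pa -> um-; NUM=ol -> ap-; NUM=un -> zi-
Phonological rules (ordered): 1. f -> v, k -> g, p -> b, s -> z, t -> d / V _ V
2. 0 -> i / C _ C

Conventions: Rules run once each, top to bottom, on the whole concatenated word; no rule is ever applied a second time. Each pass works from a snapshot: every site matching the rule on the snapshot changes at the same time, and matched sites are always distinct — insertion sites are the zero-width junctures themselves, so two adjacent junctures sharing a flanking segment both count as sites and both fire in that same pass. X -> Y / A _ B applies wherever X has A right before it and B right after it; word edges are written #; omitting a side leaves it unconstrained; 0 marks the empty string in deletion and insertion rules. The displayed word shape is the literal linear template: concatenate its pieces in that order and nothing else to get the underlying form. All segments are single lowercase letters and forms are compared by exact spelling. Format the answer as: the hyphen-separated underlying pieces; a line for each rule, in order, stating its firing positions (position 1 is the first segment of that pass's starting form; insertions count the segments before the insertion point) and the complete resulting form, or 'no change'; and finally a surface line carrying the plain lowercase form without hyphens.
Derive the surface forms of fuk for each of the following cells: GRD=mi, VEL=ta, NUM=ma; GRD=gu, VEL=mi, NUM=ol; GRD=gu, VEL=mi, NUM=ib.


cell GRD=mi, VEL=ta, NUM=ma:
underlying: ud-fuk-l-fop
1. f -> v, k -> g, p -> b, s -> z, t -> d / V _ V: no change
2. 0 -> i / C _ C: inserts after position(s) 2, 5, 6: udifukilifop
surface: udifukilifop

cell GRD=gu, VEL=mi, NUM=ol:
underlying: ap-fuk-ad-ud
1. f -> v, k -> g, p -> b, s -> z, t -> d / V _ V: fires at position(s) 5: apfugadud
2. 0 -> i / C _ C: inserts after position(s) 2: apifugadud
surface: apifugadud

cell GRD=gu, VEL=mi, NUM=ib:
underlying: ro-fuk-ad-ud
1. f -> v, k -> g, p -> b, s -> z, t -> d / V _ V: fires at position(s) 3, 5: rovugadud
2. 0 -> i / C _ C: no change
surface: rovugadud


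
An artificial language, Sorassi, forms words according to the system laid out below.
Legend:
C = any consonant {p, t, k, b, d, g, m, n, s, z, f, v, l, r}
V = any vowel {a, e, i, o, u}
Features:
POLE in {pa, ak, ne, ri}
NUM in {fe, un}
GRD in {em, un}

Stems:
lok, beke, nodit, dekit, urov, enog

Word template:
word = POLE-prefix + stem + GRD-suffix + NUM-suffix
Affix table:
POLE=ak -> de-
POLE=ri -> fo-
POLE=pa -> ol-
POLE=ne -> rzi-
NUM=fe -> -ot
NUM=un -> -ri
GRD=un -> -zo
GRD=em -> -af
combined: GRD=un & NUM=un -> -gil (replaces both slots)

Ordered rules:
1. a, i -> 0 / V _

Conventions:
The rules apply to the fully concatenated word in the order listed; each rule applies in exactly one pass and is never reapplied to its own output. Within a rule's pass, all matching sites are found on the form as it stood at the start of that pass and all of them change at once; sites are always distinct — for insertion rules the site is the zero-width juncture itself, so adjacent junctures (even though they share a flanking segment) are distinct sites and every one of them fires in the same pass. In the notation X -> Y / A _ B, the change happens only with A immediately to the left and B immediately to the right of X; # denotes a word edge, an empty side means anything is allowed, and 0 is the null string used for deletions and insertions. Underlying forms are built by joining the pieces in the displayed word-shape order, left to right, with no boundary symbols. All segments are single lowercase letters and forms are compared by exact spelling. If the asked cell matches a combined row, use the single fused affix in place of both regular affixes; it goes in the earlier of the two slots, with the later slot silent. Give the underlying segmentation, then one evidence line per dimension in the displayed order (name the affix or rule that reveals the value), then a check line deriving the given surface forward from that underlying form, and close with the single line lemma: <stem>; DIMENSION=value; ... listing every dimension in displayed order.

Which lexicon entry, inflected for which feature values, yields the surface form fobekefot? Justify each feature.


underlying: fo-beke-af-ot
POLE=ri - signalled by the affix fo-
NUM=fe - signalled by the affix -ot
GRD=em - signalled by the affix -af
check: fobekeafot -> fobekefot
lemma: beke; POLE=ri; NUM=fe; GRD=em


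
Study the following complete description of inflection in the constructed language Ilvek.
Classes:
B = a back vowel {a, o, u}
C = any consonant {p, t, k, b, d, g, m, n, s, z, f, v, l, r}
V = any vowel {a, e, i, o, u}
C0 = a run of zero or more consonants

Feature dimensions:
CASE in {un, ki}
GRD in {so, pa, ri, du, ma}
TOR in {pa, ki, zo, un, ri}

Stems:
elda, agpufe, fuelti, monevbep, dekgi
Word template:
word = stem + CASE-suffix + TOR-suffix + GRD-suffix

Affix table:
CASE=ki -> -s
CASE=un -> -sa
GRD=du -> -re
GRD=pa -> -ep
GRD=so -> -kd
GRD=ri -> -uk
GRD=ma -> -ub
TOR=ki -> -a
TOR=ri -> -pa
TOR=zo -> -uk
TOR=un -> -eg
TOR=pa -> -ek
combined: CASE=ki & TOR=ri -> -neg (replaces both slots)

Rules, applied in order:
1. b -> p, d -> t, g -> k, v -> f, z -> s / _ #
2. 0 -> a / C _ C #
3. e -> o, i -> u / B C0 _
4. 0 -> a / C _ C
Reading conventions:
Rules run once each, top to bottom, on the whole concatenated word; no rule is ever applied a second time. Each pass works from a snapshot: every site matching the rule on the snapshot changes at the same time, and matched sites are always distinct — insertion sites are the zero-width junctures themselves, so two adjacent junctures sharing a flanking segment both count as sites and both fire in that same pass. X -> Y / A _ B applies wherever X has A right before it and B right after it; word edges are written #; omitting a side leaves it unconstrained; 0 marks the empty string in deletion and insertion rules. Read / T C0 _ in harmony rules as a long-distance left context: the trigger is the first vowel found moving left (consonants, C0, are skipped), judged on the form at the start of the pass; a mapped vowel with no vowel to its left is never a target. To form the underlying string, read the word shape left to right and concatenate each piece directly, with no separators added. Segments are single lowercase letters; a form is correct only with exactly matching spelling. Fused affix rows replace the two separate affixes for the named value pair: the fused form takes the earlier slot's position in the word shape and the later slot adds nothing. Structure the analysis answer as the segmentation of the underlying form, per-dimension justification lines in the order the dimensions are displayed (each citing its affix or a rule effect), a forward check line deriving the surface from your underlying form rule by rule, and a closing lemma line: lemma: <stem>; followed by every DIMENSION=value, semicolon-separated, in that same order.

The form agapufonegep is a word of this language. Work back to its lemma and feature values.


underlying: agpufe-neg-ep
CASE=ki - signalled by the combined affix row
GRD=pa - signalled by the affix -ep
TOR=ri - signalled by the combined affix row
check: agpufenegep -> agpufenegep -> agpufenegep -> agpufonegep -> agapufonegep
lemma: agpufe; CASE=ki; GRD=pa; TOR=ri
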